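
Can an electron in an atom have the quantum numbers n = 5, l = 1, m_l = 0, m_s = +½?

n = 5 is a positive integer. l = 1 satisfies 0 ≤ l ≤ n−1 = 4. m_l = 0 lies in the range −l … +l (here −1 … 1). m_s = +1/2 is one of ±1/2.
All four constraints are satisfied.

Allowed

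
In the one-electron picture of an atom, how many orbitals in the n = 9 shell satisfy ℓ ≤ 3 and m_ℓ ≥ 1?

6

Go through ℓ = 0, …, 8 (the values permitted for n = 9).
Orbitals with ℓ ≤ 3 and m_ℓ ≥ 1, by ℓ: ℓ=1 → 1; ℓ=2 → 2; ℓ=3 → 3.
Total orbitals: 1 + 2 + 3 = 6.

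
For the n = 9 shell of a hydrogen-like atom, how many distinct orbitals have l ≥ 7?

32

For n = 9, l ranges over 0 … 8.
Orbitals with l ≥ 7, by l: l=7 → 15; l=8 → 17.
Total orbitals: 15 + 17 = 32.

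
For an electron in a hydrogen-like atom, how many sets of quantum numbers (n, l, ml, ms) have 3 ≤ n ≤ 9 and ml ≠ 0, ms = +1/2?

238

Per-shell orbital counts meeting the constraint:
n=3 → 6; n=4 → 12; n=5 → 20; n=6 → 30; n=7 → 42; n=8 → 56; n=9 → 72.
Orbitals: 6 + 12 + 20 + 30 + 42 + 56 + 72 = 238. With ms fixed to +1/2 there is one state per orbital, so 238 states.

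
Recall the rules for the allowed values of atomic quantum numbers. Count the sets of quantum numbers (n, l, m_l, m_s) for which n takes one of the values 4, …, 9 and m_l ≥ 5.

For each n in the range, tally the orbitals obeying m_l ≥ 5:
n=6 → 1; n=7 → 3; n=8 → 6; n=9 → 10.
Orbitals: 1 + 3 + 6 + 10 = 20. Including both spin states (m_s = ±1/2) gives 2 × 20 = 40 states.

40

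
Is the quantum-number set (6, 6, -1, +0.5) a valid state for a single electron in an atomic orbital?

Not allowed

The orbital quantum number must satisfy 0 ≤ l ≤ n−1. With n = 6 the allowed l values are 0, 1, 2, 3, 4, 5, so l = 6 is out of range.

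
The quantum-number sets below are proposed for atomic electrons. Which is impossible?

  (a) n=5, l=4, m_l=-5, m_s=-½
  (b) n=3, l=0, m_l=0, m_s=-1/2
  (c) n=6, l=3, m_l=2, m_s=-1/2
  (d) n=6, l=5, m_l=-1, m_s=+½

(a)

(a) has |m_l| = 5 > l = 4, violating −l ≤ m_l ≤ l.
The remaining sets (b), (c), (d) satisfy all four rules.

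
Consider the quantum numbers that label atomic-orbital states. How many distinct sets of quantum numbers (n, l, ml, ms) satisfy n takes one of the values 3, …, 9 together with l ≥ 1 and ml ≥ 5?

40

Count contributing orbitals for each principal shell:
n=6 → 1; n=7 → 3; n=8 → 6; n=9 → 10.
Orbitals: 1 + 3 + 6 + 10 = 20. Including both spin states (ms = ±1/2) gives 2 × 20 = 40 states.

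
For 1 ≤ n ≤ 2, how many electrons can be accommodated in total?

Total orbitals = 1² + 2² = 5. Doubling for spin gives 10 electrons.

10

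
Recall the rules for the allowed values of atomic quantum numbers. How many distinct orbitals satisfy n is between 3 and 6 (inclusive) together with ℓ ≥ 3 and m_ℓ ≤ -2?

Count contributing orbitals for each principal shell:
n=4 → 2; n=5 → 5; n=6 → 9.
Total orbitals: 2 + 5 + 9 = 16.

16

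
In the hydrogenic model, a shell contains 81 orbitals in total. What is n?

n² = 81 ⇒ n = 9.

n = 9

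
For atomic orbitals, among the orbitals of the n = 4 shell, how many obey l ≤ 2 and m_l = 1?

2

Orbitals with l ≤ 2 and m_l = 1, by l: l=1 → 1; l=2 → 1.
Total orbitals: 1 + 1 = 2.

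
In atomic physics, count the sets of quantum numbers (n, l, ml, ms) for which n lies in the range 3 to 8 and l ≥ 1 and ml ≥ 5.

20

Work shell by shell — for each n, count the (l, ml) pairs that satisfy l ≥ 1 and ml ≥ 5:
n=6 → 1; n=7 → 3; n=8 → 6.
Orbitals: 1 + 3 + 6 = 10. Including both spin states (ms = ±1/2) gives 2 × 10 = 20 states.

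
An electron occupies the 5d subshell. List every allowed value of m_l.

The 5d subshell has l = 2, and m_l takes every integer from −l to +l. With l = 2 that gives the 5 values -2, -1, 0, 1, 2.

-2, -1, 0, 1, 2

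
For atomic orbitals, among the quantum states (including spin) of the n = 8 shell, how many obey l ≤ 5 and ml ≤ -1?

30

Per l-value: l=1 → 1; l=2 → 2; l=3 → 3; l=4 → 4; l=5 → 5.
Orbitals: 1 + 2 + 3 + 4 + 5 = 15. Each orbital carries two spin states, so 15 × 2 = 30 states.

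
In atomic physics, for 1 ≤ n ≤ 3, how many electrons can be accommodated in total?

Total orbitals = 1² + 2² + 3² = 14. Doubling for spin gives 28 electrons.

28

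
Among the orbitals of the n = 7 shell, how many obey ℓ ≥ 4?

33

Go through ℓ = 0, …, 6 (the values permitted for n = 7).
Per ℓ-value: ℓ=4 → 9; ℓ=5 → 11; ℓ=6 → 13.
Total orbitals: 9 + 11 + 13 = 33.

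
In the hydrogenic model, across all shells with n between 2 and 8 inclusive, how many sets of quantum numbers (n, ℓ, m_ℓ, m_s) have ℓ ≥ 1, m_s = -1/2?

Per-shell orbital counts meeting the constraint:
n=2 → 3; n=3 → 8; n=4 → 15; n=5 → 24; n=6 → 35; n=7 → 48; n=8 → 63.
Orbitals: 3 + 8 + 15 + 24 + 35 + 48 + 63 = 196. With m_s fixed to -1/2 there is one state per orbital, so 196 states.

196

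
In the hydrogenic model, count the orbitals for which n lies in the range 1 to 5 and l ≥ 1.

50

Treat each shell separately and count matching orbitals:
n=2 → 3; n=3 → 8; n=4 → 15; n=5 → 24.
Total orbitals: 3 + 8 + 15 + 24 = 50.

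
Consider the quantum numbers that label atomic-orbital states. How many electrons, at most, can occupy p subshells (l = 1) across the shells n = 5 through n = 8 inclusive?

24

A p subshell (l = 1) exists for every n ≥ 2, so shells n = 5, 6, 7, 8 each contribute one — 4 subshells.
Since each p subshell holds 2(2·1+1) = 6 electrons, the total is 4 × 6 = 24.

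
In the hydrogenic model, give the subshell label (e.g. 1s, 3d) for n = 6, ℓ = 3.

ℓ = 3 corresponds to the letter 'f', so the subshell is 6f.

6f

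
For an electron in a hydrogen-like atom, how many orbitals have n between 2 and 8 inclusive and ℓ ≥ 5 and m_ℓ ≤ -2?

Go shell by shell, enumerating (ℓ, m_ℓ) with ℓ ≥ 5 and m_ℓ ≤ -2:
n=6 → 4; n=7 → 9; n=8 → 15.
Total orbitals: 4 + 9 + 15 = 28.

28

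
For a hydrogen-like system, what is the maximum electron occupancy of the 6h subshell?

22

A subshell with ℓ = 5 has 2ℓ+1 = 11 orbitals, each holding 2 electrons (spin ±1/2), so 11 × 2 = 22.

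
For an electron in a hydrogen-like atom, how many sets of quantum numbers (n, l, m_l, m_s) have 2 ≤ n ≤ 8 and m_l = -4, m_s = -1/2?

10

Go shell by shell, enumerating (l, m_l) with m_l = -4:
n=5 → 1; n=6 → 2; n=7 → 3; n=8 → 4.
Orbitals: 1 + 2 + 3 + 4 = 10. With m_s fixed to -1/2 there is one state per orbital, so 10 states.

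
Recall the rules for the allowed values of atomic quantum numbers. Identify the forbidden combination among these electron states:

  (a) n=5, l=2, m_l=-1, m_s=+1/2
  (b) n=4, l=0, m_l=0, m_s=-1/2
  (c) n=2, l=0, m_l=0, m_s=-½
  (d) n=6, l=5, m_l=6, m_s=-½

(d) has |m_l| = 6 > l = 5, violating −l ≤ m_l ≤ l.
The remaining sets (a), (b), (c) satisfy all four rules.

(d)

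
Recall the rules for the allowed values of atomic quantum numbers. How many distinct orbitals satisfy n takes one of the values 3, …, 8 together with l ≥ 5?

Count contributing orbitals for each principal shell:
n=6 → 11; n=7 → 24; n=8 → 39.
Total orbitals: 11 + 24 + 39 = 74.

74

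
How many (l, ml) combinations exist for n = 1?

The n = 1 shell contains n² = 1² = 1 orbital.

1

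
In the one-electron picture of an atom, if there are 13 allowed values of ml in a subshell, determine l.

ml ranges over 2l+1 integers, so 2l+1 = 13 ⇒ l = 6.

l = 6 (i)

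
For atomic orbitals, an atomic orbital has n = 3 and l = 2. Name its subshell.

l = 2 corresponds to the letter 'd', so the subshell is 3d.

3d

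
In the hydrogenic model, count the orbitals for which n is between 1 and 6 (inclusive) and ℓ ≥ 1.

85

Go shell by shell, enumerating (ℓ, m_ℓ) with ℓ ≥ 1:
n=2 → 3; n=3 → 8; n=4 → 15; n=5 → 24; n=6 → 35.
Total orbitals: 3 + 8 + 15 + 24 + 35 = 85.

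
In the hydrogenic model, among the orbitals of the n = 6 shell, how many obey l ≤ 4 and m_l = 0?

With n = 6 the allowed l are 0, 1, …, 5.
Per l-value: l=0 → 1; l=1 → 1; l=2 → 1; l=3 → 1; l=4 → 1.
Total orbitals: 1 + 1 + 1 + 1 + 1 = 5.

5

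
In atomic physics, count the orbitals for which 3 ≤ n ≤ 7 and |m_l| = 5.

6

Go shell by shell, enumerating (l, m_l) with |m_l| = 5:
n=6 → 2; n=7 → 4.
Total orbitals: 2 + 4 = 6.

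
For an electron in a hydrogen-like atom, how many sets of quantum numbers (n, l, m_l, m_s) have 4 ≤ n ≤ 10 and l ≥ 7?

196

Treat each shell separately and count matching orbitals:
n=8 → 15; n=9 → 32; n=10 → 51.
Orbitals: 15 + 32 + 51 = 98. Including both spin states (m_s = ±1/2) gives 2 × 98 = 196 states.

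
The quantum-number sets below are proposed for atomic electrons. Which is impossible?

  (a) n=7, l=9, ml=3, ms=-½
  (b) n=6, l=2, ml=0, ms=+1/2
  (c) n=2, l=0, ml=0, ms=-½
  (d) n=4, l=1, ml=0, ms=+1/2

(a)

(a) has l = 9 ≥ n = 7, violating 0 ≤ l ≤ n−1.
The remaining sets (b), (c), (d) satisfy all four rules.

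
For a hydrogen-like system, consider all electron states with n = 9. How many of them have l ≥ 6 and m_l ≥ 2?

Contributions: l=6 → 5; l=7 → 6; l=8 → 7.
Orbitals: 5 + 6 + 7 = 18. Each orbital carries two spin states, so 18 × 2 = 36 states.

36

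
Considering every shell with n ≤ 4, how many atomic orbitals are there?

30

Total orbitals = 1² + 2² + 3² + 4² = 30.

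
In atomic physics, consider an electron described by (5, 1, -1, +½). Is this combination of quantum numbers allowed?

n = 5 is a positive integer. l = 1 satisfies 0 ≤ l ≤ n−1 = 4. m_l = -1 lies in the range −l … +l (here −1 … 1). m_s = +1/2 is one of ±1/2.
All four constraints are satisfied.

Valid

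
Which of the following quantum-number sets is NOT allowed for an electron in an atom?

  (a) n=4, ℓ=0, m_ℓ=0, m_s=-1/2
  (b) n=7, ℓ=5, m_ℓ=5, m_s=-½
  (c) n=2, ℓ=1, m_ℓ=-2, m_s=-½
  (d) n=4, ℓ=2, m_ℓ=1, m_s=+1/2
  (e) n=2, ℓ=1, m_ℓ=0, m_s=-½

(c)

(c) has |m_ℓ| = 2 > ℓ = 1, violating −ℓ ≤ m_ℓ ≤ ℓ.
The remaining sets (a), (b), (d), (e) satisfy all four rules.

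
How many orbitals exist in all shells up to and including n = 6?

Total orbitals = 1² + 2² + 3² + 4² + 5² + 6² = 91.

91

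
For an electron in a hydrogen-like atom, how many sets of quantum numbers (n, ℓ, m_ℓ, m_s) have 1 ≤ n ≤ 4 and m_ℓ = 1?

12

Treat each shell separately and count matching orbitals:
n=2 → 1; n=3 → 2; n=4 → 3.
Orbitals: 1 + 2 + 3 = 6. Including both spin states (m_s = ±1/2) gives 2 × 6 = 12 states.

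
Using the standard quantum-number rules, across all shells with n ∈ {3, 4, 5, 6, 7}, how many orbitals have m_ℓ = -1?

20

Count contributing orbitals for each principal shell:
n=3 → 2; n=4 → 3; n=5 → 4; n=6 → 5; n=7 → 6.
Total orbitals: 2 + 3 + 4 + 5 + 6 = 20.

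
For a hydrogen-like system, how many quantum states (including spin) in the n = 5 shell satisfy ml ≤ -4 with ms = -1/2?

1

Per l-value: l=4 → 1.
Orbitals: 1. With ms fixed to a single value there is one state per orbital, giving 1 state.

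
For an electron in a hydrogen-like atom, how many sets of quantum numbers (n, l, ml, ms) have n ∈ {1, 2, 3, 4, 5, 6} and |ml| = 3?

For each n in the range, tally the orbitals obeying |ml| = 3:
n=4 → 2; n=5 → 4; n=6 → 6.
Orbitals: 2 + 4 + 6 = 12. Including both spin states (ms = ±1/2) gives 2 × 12 = 24 states.

24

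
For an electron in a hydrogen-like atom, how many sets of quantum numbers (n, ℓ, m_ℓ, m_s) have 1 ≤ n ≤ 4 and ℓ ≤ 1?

Treat each shell separately and count matching orbitals:
n=1 → 1; n=2 → 4; n=3 → 4; n=4 → 4.
Orbitals: 1 + 4 + 4 + 4 = 13. Including both spin states (m_s = ±1/2) gives 2 × 13 = 26 states.

26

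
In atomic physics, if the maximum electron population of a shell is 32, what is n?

n = 4

2n² = 32 ⇒ n² = 16 ⇒ n = 4.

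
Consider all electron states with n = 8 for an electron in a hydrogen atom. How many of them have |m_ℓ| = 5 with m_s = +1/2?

6

Per ℓ-value: ℓ=5 → 2; ℓ=6 → 2; ℓ=7 → 2.
Orbitals: 2 + 2 + 2 = 6. With m_s fixed to a single value there is one state per orbital, giving 6 states.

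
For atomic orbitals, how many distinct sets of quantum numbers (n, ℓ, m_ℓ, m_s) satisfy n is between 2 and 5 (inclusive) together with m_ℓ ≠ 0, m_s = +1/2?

Work shell by shell — for each n, count the (ℓ, m_ℓ) pairs that satisfy m_ℓ ≠ 0:
n=2 → 2; n=3 → 6; n=4 → 12; n=5 → 20.
Orbitals: 2 + 6 + 12 + 20 = 40. With m_s fixed to +1/2 there is one state per orbital, so 40 states.

40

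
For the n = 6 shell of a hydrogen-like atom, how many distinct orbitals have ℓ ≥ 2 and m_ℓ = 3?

Per ℓ-value: ℓ=3 → 1; ℓ=4 → 1; ℓ=5 → 1.
Total orbitals: 1 + 1 + 1 = 3.

3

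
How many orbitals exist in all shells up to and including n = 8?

Total orbitals = 1² + 2² + 3² + 4² + 5² + 6² + 7² + 8² = 204.

204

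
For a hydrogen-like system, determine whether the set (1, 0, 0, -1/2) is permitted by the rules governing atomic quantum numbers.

n = 1 is a positive integer. l = 0 satisfies 0 ≤ l ≤ n−1 = 0. m_l = 0 lies in the range −l … +l (here 0). m_s = -1/2 is one of ±1/2.
All four constraints are satisfied.

Yes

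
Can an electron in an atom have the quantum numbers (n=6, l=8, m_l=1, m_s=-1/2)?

The orbital quantum number must satisfy 0 ≤ l ≤ n−1. With n = 6 the allowed l values are 0, 1, 2, 3, 4, 5, so l = 8 is out of range.

No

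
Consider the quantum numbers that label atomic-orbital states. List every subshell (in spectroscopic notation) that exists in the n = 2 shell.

2s, 2p

For n = 2, ℓ runs from 0 to 1. In spectroscopic notation ℓ = 0,1,2,… ↔ s,p,d,f,g,h,i, so the subshells are 2s, 2p.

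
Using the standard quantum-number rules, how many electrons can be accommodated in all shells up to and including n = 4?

60

Total orbitals = 1² + 2² + 3² + 4² = 30. Doubling for spin gives 60 electrons.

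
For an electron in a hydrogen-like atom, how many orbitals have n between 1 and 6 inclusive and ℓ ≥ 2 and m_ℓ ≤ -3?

Treat each shell separately and count matching orbitals:
n=4 → 1; n=5 → 3; n=6 → 6.
Total orbitals: 1 + 3 + 6 = 10.

10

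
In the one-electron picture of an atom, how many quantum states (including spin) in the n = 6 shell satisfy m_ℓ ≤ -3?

12

Orbitals with m_ℓ ≤ -3, by ℓ: ℓ=3 → 1; ℓ=4 → 2; ℓ=5 → 3.
Orbitals: 1 + 2 + 3 = 6. Each orbital carries two spin states, so 6 × 2 = 12 states.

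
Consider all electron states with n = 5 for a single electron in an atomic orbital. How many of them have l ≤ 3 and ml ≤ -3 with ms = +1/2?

1

Go through l = 0, …, 4 (the values permitted for n = 5).
Contributions: l=3 → 1.
Orbitals: 1. With ms fixed to a single value there is one state per orbital, giving 1 state.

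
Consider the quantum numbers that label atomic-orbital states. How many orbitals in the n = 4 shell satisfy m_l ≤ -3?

1

For n = 4, l ranges over 0 … 3.
Per l-value: l=3 → 1.
Total orbitals: 1.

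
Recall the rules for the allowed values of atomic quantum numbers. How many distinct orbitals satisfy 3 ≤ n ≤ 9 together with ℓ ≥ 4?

175

Treat each shell separately and count matching orbitals:
n=5 → 9; n=6 → 20; n=7 → 33; n=8 → 48; n=9 → 65.
Total orbitals: 9 + 20 + 33 + 48 + 65 = 175.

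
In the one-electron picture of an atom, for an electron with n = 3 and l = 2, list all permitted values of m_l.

-2, -1, 0, 1, 2

m_l takes every integer from −l to +l. With l = 2 that gives the 5 values -2, -1, 0, 1, 2.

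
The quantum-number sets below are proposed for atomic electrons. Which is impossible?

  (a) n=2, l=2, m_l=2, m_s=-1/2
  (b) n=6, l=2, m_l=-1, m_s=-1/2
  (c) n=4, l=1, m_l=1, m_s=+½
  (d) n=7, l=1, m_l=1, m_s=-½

(a) has l = 2 ≥ n = 2, violating 0 ≤ l ≤ n−1.
The remaining sets (b), (c), (d) satisfy all four rules.

(a)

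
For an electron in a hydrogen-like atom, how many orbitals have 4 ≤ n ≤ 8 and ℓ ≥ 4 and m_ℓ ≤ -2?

40

Treat each shell separately and count matching orbitals:
n=5 → 3; n=6 → 7; n=7 → 12; n=8 → 18.
Total orbitals: 3 + 7 + 12 + 18 = 40.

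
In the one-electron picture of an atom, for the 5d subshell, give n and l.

n = 5, l = 2

The leading integer gives n = 5; the letter 'd' means l = 2.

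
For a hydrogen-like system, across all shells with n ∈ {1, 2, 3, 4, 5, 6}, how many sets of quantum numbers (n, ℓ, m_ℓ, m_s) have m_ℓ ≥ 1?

Work shell by shell — for each n, count the (ℓ, m_ℓ) pairs that satisfy m_ℓ ≥ 1:
n=2 → 1; n=3 → 3; n=4 → 6; n=5 → 10; n=6 → 15.
Orbitals: 1 + 3 + 6 + 10 + 15 = 35. Including both spin states (m_s = ±1/2) gives 2 × 35 = 70 states.

70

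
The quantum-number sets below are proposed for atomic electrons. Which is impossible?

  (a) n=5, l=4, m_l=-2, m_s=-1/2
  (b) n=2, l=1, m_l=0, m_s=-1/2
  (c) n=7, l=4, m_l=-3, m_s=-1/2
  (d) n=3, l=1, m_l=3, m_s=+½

(d) has |m_l| = 3 > l = 1, violating −l ≤ m_l ≤ l.
The remaining sets (a), (b), (c) satisfy all four rules.

(d)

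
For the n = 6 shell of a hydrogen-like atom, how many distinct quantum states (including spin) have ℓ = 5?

22

The n = 6 shell has ℓ = 0 through 5; check each.
Per ℓ-value: ℓ=5 → 11.
Orbitals: 11. Each orbital carries two spin states, so 11 × 2 = 22 states.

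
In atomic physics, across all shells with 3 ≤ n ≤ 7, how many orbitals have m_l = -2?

Work shell by shell — for each n, count the (l, m_l) pairs that satisfy m_l = -2:
n=3 → 1; n=4 → 2; n=5 → 3; n=6 → 4; n=7 → 5.
Total orbitals: 1 + 2 + 3 + 4 + 5 = 15.

15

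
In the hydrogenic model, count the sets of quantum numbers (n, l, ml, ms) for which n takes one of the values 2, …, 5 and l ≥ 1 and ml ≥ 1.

For each n in the range, tally the orbitals obeying l ≥ 1 and ml ≥ 1:
n=2 → 1; n=3 → 3; n=4 → 6; n=5 → 10.
Orbitals: 1 + 3 + 6 + 10 = 20. Including both spin states (ms = ±1/2) gives 2 × 20 = 40 states.

40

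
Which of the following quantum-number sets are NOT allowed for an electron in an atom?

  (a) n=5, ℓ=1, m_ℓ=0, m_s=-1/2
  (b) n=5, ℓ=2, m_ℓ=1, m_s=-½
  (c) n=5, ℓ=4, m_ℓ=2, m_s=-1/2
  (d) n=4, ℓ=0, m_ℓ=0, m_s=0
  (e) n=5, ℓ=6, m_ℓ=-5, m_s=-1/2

(d) and (e)

(d) has m_s = 0, but an electron's spin must be ±1/2.
(e) has ℓ = 6 ≥ n = 5, violating 0 ≤ ℓ ≤ n−1.
The remaining sets (a), (b), (c) satisfy all four rules.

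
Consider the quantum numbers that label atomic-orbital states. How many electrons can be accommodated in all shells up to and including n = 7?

280

Total orbitals = 1² + 2² + 3² + 4² + 5² + 6² + 7² = 140. Doubling for spin gives 280 electrons.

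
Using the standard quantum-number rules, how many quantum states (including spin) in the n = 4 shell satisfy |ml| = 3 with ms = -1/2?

2

For n = 4, l ranges over 0 … 3.
Orbitals with |ml| = 3, by l: l=3 → 2.
Orbitals: 2. With ms fixed to a single value there is one state per orbital, giving 2 states.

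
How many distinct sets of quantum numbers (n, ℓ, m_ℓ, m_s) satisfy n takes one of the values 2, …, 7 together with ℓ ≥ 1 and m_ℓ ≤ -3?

Per-shell orbital counts meeting the constraint:
n=4 → 1; n=5 → 3; n=6 → 6; n=7 → 10.
Orbitals: 1 + 3 + 6 + 10 = 20. Including both spin states (m_s = ±1/2) gives 2 × 20 = 40 states.

40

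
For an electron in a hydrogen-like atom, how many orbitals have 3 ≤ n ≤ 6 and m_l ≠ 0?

Per-shell orbital counts meeting the constraint:
n=3 → 6; n=4 → 12; n=5 → 20; n=6 → 30.
Total orbitals: 6 + 12 + 20 + 30 = 68.

68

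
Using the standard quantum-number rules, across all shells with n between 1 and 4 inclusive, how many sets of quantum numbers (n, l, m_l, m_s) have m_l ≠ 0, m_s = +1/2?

20

Go shell by shell, enumerating (l, m_l) with m_l ≠ 0:
n=2 → 2; n=3 → 6; n=4 → 12.
Orbitals: 2 + 6 + 12 = 20. With m_s fixed to +1/2 there is one state per orbital, so 20 states.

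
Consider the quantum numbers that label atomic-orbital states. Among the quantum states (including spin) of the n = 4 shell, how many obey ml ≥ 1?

For n = 4, l ranges over 0 … 3.
Contributions: l=1 → 1; l=2 → 2; l=3 → 3.
Orbitals: 1 + 2 + 3 = 6. Each orbital carries two spin states, so 6 × 2 = 12 states.

12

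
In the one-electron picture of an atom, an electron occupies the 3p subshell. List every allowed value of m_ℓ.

The 3p subshell has ℓ = 1, and m_ℓ takes every integer from −ℓ to +ℓ. With ℓ = 1 that gives the 3 values -1, 0, 1.

-1, 0, 1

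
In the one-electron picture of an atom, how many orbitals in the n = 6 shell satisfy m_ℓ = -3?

Go through ℓ = 0, …, 5 (the values permitted for n = 6).
The (ℓ, m_ℓ) pairs meeting m_ℓ = -3 give: ℓ=3 → 1; ℓ=4 → 1; ℓ=5 → 1.
Total orbitals: 1 + 1 + 1 = 3.

3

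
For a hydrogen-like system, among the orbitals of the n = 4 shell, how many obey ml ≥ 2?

3

Per l-value: l=2 → 1; l=3 → 2.
Total orbitals: 1 + 2 = 3.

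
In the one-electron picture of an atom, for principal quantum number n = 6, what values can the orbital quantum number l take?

l is an integer with 0 ≤ l ≤ n−1, so for n = 6: l = 0, 1, 2, 3, 4, 5.

0, 1, 2, 3, 4, 5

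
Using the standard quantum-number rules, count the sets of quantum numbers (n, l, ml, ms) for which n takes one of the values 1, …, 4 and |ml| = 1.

24

Per-shell orbital counts meeting the constraint:
n=2 → 2; n=3 → 4; n=4 → 6.
Orbitals: 2 + 4 + 6 = 12. Including both spin states (ms = ±1/2) gives 2 × 12 = 24 states.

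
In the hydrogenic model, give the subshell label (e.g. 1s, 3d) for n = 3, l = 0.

3s

l = 0 corresponds to the letter 's', so the subshell is 3s.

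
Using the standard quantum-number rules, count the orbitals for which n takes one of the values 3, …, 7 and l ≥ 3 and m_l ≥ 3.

20

Go shell by shell, enumerating (l, m_l) with l ≥ 3 and m_l ≥ 3:
n=4 → 1; n=5 → 3; n=6 → 6; n=7 → 10.
Total orbitals: 1 + 3 + 6 + 10 = 20.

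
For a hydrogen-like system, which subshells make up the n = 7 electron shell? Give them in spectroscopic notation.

7s, 7p, 7d, 7f, 7g, 7h, 7i

For n = 7, l runs from 0 to 6. In spectroscopic notation l = 0,1,2,… ↔ s,p,d,f,g,h,i, so the subshells are 7s, 7p, 7d, 7f, 7g, 7h, 7i.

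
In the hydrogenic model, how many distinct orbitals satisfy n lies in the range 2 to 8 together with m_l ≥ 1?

Treat each shell separately and count matching orbitals:
n=2 → 1; n=3 → 3; n=4 → 6; n=5 → 10; n=6 → 15; n=7 → 21; n=8 → 28.
Total orbitals: 1 + 3 + 6 + 10 + 15 + 21 + 28 = 84.

84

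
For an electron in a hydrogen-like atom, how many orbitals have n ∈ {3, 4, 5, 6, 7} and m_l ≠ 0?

Work shell by shell — for each n, count the (l, m_l) pairs that satisfy m_l ≠ 0:
n=3 → 6; n=4 → 12; n=5 → 20; n=6 → 30; n=7 → 42.
Total orbitals: 6 + 12 + 20 + 30 + 42 = 110.

110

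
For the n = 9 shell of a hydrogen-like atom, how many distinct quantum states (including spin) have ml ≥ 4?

With n = 9 the allowed l are 0, 1, …, 8.
Contributions: l=4 → 1; l=5 → 2; l=6 → 3; l=7 → 4; l=8 → 5.
Orbitals: 1 + 2 + 3 + 4 + 5 = 15. Each orbital carries two spin states, so 15 × 2 = 30 states.

30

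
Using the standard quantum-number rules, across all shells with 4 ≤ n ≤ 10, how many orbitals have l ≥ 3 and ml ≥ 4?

Treat each shell separately and count matching orbitals:
n=5 → 1; n=6 → 3; n=7 → 6; n=8 → 10; n=9 → 15; n=10 → 21.
Total orbitals: 1 + 3 + 6 + 10 + 15 + 21 = 56.

56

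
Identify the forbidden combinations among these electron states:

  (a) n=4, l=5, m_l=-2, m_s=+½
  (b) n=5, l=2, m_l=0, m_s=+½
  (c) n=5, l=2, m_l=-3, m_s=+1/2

(a) and (c)

(a) has l = 5 ≥ n = 4, violating 0 ≤ l ≤ n−1.
(c) has |m_l| = 3 > l = 2, violating −l ≤ m_l ≤ l.
The remaining set (b) satisfies all four rules.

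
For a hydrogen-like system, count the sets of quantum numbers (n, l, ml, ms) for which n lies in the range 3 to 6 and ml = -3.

Go shell by shell, enumerating (l, ml) with ml = -3:
n=4 → 1; n=5 → 2; n=6 → 3.
Orbitals: 1 + 2 + 3 = 6. Including both spin states (ms = ±1/2) gives 2 × 6 = 12 states.

12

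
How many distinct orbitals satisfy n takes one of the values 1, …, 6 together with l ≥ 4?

Go shell by shell, enumerating (l, m_l) with l ≥ 4:
n=5 → 9; n=6 → 20.
Total orbitals: 9 + 20 = 29.

29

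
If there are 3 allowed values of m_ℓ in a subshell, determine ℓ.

ℓ = 1

m_ℓ ranges over 2ℓ+1 integers, so 2ℓ+1 = 3 ⇒ ℓ = 1.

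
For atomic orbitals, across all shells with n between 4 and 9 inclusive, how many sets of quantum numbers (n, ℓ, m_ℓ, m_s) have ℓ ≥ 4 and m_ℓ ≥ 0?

Count contributing orbitals for each principal shell:
n=5 → 5; n=6 → 11; n=7 → 18; n=8 → 26; n=9 → 35.
Orbitals: 5 + 11 + 18 + 26 + 35 = 95. Including both spin states (m_s = ±1/2) gives 2 × 95 = 190 states.

190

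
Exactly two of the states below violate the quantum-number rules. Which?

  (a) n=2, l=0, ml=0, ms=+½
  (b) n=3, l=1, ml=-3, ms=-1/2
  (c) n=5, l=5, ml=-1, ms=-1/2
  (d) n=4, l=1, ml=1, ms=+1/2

(b) has |ml| = 3 > l = 1, violating −l ≤ ml ≤ l.
(c) has l = 5 ≥ n = 5, violating 0 ≤ l ≤ n−1.
The remaining sets (a), (d) satisfy all four rules.

(b) and (c)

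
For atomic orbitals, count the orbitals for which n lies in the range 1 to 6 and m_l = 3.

For each n in the range, tally the orbitals obeying m_l = 3:
n=4 → 1; n=5 → 2; n=6 → 3.
Total orbitals: 1 + 2 + 3 = 6.

6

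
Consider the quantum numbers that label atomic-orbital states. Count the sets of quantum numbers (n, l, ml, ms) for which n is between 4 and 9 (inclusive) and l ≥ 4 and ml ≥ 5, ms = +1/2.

Treat each shell separately and count matching orbitals:
n=6 → 1; n=7 → 3; n=8 → 6; n=9 → 10.
Orbitals: 1 + 3 + 6 + 10 = 20. With ms fixed to +1/2 there is one state per orbital, so 20 states.

20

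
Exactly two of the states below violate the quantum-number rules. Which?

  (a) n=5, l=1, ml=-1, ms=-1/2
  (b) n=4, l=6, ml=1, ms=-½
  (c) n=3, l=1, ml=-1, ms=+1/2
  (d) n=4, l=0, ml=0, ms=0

(b) and (d)

(b) has l = 6 ≥ n = 4, violating 0 ≤ l ≤ n−1.
(d) has ms = 0, but an electron's spin must be ±1/2.
The remaining sets (a), (c) satisfy all four rules.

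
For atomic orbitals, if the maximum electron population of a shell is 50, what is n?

n = 5

2n² = 50 ⇒ n² = 25 ⇒ n = 5.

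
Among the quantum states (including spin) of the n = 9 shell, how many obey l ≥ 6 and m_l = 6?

Go through l = 0, …, 8 (the values permitted for n = 9).
Orbitals with l ≥ 6 and m_l = 6, by l: l=6 → 1; l=7 → 1; l=8 → 1.
Orbitals: 1 + 1 + 1 = 3. Each orbital carries two spin states, so 3 × 2 = 6 states.

6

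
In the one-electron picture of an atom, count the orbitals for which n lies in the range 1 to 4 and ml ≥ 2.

For each n in the range, tally the orbitals obeying ml ≥ 2:
n=3 → 1; n=4 → 3.
Total orbitals: 1 + 3 = 4.

4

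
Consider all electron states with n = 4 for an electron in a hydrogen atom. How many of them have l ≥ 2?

For n = 4, l ranges over 0 … 3.
Orbitals with l ≥ 2, by l: l=2 → 5; l=3 → 7.
Orbitals: 5 + 7 = 12. Each orbital carries two spin states, so 12 × 2 = 24 states.

24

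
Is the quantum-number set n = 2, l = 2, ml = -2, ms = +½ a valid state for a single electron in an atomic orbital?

The orbital quantum number must satisfy 0 ≤ l ≤ n−1. With n = 2 the allowed l values are 0, 1, so l = 2 is out of range.

Invalid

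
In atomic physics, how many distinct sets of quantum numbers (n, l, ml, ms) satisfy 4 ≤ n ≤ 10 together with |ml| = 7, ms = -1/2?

12

For each n in the range, tally the orbitals obeying |ml| = 7:
n=8 → 2; n=9 → 4; n=10 → 6.
Orbitals: 2 + 4 + 6 = 12. With ms fixed to -1/2 there is one state per orbital, so 12 states.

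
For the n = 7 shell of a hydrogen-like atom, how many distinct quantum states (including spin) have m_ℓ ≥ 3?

20

With n = 7 the allowed ℓ are 0, 1, …, 6.
Contributions: ℓ=3 → 1; ℓ=4 → 2; ℓ=5 → 3; ℓ=6 → 4.
Orbitals: 1 + 2 + 3 + 4 = 10. Each orbital carries two spin states, so 10 × 2 = 20 states.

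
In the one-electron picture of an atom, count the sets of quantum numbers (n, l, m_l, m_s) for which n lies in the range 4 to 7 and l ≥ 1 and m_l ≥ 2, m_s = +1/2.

Treat each shell separately and count matching orbitals:
n=4 → 3; n=5 → 6; n=6 → 10; n=7 → 15.
Orbitals: 3 + 6 + 10 + 15 = 34. With m_s fixed to +1/2 there is one state per orbital, so 34 states.

34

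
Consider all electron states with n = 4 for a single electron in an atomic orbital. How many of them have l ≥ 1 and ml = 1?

6

With n = 4 the allowed l are 0, 1, …, 3.
The (l, ml) pairs meeting l ≥ 1 and ml = 1 give: l=1 → 1; l=2 → 1; l=3 → 1.
Orbitals: 1 + 1 + 1 = 3. Each orbital carries two spin states, so 3 × 2 = 6 states.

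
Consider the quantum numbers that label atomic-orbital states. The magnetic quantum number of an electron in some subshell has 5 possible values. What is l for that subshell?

l = 2 (d)

m_l ranges over 2l+1 integers, so 2l+1 = 5 ⇒ l = 2.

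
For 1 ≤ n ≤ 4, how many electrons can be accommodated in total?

60

Total orbitals = 1² + 2² + 3² + 4² = 30. Doubling for spin gives 60 electrons.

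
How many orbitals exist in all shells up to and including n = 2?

Total orbitals = 1² + 2² = 5.

5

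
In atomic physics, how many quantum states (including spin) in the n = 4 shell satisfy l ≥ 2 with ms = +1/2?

12

With n = 4 the allowed l are 0, 1, …, 3.
Contributions: l=2 → 5; l=3 → 7.
Orbitals: 5 + 7 = 12. With ms fixed to a single value there is one state per orbital, giving 12 states.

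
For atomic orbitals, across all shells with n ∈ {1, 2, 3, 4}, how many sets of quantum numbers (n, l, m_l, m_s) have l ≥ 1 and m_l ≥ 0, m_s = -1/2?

Treat each shell separately and count matching orbitals:
n=2 → 2; n=3 → 5; n=4 → 9.
Orbitals: 2 + 5 + 9 = 16. With m_s fixed to -1/2 there is one state per orbital, so 16 states.

16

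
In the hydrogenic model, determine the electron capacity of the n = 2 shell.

A shell holds 2n² electrons: 2 × 2² = 2 × 4 = 8.

8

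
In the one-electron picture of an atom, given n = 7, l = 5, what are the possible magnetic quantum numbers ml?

ml takes every integer from −l to +l. With l = 5 that gives the 11 values -5, -4, -3, -2, -1, 0, 1, 2, 3, 4, 5.

-5, -4, -3, -2, -1, 0, 1, 2, 3, 4, 5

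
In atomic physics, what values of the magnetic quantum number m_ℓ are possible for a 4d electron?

-2, -1, 0, 1, 2

The 4d subshell has ℓ = 2, and m_ℓ takes every integer from −ℓ to +ℓ. With ℓ = 2 that gives the 5 values -2, -1, 0, 1, 2.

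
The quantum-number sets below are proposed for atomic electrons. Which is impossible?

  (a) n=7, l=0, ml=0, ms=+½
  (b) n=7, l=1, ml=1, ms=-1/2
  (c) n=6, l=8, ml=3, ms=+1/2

(c)

(c) has l = 8 ≥ n = 6, violating 0 ≤ l ≤ n−1.
The remaining sets (a), (b) satisfy all four rules.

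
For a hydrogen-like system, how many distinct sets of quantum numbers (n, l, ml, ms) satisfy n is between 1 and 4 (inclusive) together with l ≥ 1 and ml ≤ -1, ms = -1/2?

10

Count contributing orbitals for each principal shell:
n=2 → 1; n=3 → 3; n=4 → 6.
Orbitals: 1 + 3 + 6 = 10. With ms fixed to -1/2 there is one state per orbital, so 10 states.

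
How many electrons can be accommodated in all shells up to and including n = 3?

Total orbitals = 1² + 2² + 3² = 14. Doubling for spin gives 28 electrons.

28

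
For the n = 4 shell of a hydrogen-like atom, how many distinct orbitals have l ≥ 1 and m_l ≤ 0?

Orbitals with l ≥ 1 and m_l ≤ 0, by l: l=1 → 2; l=2 → 3; l=3 → 4.
Total orbitals: 2 + 3 + 4 = 9.

9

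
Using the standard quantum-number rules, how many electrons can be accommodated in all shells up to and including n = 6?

182

Total orbitals = 1² + 2² + 3² + 4² + 5² + 6² = 91. Doubling for spin gives 182 electrons.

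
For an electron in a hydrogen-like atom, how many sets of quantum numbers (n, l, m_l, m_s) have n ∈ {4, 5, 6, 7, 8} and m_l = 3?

For each n in the range, tally the orbitals obeying m_l = 3:
n=4 → 1; n=5 → 2; n=6 → 3; n=7 → 4; n=8 → 5.
Orbitals: 1 + 2 + 3 + 4 + 5 = 15. Including both spin states (m_s = ±1/2) gives 2 × 15 = 30 states.

30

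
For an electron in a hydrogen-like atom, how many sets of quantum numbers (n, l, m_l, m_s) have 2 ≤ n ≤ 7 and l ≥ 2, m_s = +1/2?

Work shell by shell — for each n, count the (l, m_l) pairs that satisfy l ≥ 2:
n=3 → 5; n=4 → 12; n=5 → 21; n=6 → 32; n=7 → 45.
Orbitals: 5 + 12 + 21 + 32 + 45 = 115. With m_s fixed to +1/2 there is one state per orbital, so 115 states.

115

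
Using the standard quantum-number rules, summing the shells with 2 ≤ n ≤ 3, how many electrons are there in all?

Shell n has n² orbitals: 2²=4 + 3²=9 = 13 orbitals.
Two spin states per orbital: 2 × 13 = 26 electrons.

26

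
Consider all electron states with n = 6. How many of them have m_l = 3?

The n = 6 shell has l = 0 through 5; check each.
Contributions: l=3 → 1; l=4 → 1; l=5 → 1.
Orbitals: 1 + 1 + 1 = 3. Each orbital carries two spin states, so 3 × 2 = 6 states.

6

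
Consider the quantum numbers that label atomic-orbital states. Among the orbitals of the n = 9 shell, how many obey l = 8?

The n = 9 shell has l = 0 through 8; check each.
Per l-value: l=8 → 17.
Total orbitals: 17.

17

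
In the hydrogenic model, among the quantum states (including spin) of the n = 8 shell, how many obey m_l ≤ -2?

Orbitals with m_l ≤ -2, by l: l=2 → 1; l=3 → 2; l=4 → 3; l=5 → 4; l=6 → 5; l=7 → 6.
Orbitals: 1 + 2 + 3 + 4 + 5 + 6 = 21. Each orbital carries two spin states, so 21 × 2 = 42 states.

42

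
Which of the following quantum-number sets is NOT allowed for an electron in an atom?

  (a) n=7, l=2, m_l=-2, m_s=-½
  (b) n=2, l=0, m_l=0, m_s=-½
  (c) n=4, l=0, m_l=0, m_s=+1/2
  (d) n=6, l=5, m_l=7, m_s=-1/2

(d) has |m_l| = 7 > l = 5, violating −l ≤ m_l ≤ l.
The remaining sets (a), (b), (c) satisfy all four rules.

(d)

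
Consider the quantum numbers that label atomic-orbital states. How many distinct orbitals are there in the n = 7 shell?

49

The n = 7 shell contains n² = 7² = 49 orbitals.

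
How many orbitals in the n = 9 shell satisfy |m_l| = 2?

For n = 9, l ranges over 0 … 8.
Contributions: l=2 → 2; l=3 → 2; l=4 → 2; l=5 → 2; l=6 → 2; l=7 → 2; l=8 → 2.
Total orbitals: 2 + 2 + 2 + 2 + 2 + 2 + 2 = 14.

14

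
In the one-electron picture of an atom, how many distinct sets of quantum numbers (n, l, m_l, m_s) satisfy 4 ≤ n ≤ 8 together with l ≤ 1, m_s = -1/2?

20

Count contributing orbitals for each principal shell:
n=4 → 4; n=5 → 4; n=6 → 4; n=7 → 4; n=8 → 4.
Orbitals: 4 + 4 + 4 + 4 + 4 = 20. With m_s fixed to -1/2 there is one state per orbital, so 20 states.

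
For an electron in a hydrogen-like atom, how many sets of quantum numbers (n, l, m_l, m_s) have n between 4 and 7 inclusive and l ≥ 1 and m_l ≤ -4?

20

Treat each shell separately and count matching orbitals:
n=5 → 1; n=6 → 3; n=7 → 6.
Orbitals: 1 + 3 + 6 = 10. Including both spin states (m_s = ±1/2) gives 2 × 10 = 20 states.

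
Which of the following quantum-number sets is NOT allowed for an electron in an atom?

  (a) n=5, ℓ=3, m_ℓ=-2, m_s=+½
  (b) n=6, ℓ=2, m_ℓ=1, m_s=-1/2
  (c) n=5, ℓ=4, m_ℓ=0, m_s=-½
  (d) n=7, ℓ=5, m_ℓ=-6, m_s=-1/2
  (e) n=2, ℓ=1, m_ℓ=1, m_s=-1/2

(d)

(d) has |m_ℓ| = 6 > ℓ = 5, violating −ℓ ≤ m_ℓ ≤ ℓ.
The remaining sets (a), (b), (c), (e) satisfy all four rules.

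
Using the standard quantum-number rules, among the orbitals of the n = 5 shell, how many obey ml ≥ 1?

10

For n = 5, l ranges over 0 … 4.
The (l, ml) pairs meeting ml ≥ 1 give: l=1 → 1; l=2 → 2; l=3 → 3; l=4 → 4.
Total orbitals: 1 + 2 + 3 + 4 = 10.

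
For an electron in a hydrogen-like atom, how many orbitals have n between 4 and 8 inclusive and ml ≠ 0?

160

For each n in the range, tally the orbitals obeying ml ≠ 0:
n=4 → 12; n=5 → 20; n=6 → 30; n=7 → 42; n=8 → 56.
Total orbitals: 12 + 20 + 30 + 42 + 56 = 160.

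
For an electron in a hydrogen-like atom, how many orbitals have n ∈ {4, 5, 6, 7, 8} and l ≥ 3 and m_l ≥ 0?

Work shell by shell — for each n, count the (l, m_l) pairs that satisfy l ≥ 3 and m_l ≥ 0:
n=4 → 4; n=5 → 9; n=6 → 15; n=7 → 22; n=8 → 30.
Total orbitals: 4 + 9 + 15 + 22 + 30 = 80.

80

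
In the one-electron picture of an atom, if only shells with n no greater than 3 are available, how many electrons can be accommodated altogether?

28

Total orbitals = 1² + 2² + 3² = 14. Doubling for spin gives 28 electrons.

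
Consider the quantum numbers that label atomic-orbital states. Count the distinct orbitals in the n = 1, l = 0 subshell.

1

A subshell has 2l+1 orbitals; with l = 0, that's 1.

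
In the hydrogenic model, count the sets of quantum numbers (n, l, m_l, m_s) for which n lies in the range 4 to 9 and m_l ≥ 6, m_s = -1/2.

Work shell by shell — for each n, count the (l, m_l) pairs that satisfy m_l ≥ 6:
n=7 → 1; n=8 → 3; n=9 → 6.
Orbitals: 1 + 3 + 6 = 10. With m_s fixed to -1/2 there is one state per orbital, so 10 states.

10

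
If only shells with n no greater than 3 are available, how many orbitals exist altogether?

14

Total orbitals = 1² + 2² + 3² = 14.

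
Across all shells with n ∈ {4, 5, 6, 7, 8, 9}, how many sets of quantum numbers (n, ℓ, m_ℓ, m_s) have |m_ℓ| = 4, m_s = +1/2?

30

Go shell by shell, enumerating (ℓ, m_ℓ) with |m_ℓ| = 4:
n=5 → 2; n=6 → 4; n=7 → 6; n=8 → 8; n=9 → 10.
Orbitals: 2 + 4 + 6 + 8 + 10 = 30. With m_s fixed to +1/2 there is one state per orbital, so 30 states.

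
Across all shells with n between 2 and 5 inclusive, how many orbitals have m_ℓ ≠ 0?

Go shell by shell, enumerating (ℓ, m_ℓ) with m_ℓ ≠ 0:
n=2 → 2; n=3 → 6; n=4 → 12; n=5 → 20.
Total orbitals: 2 + 6 + 12 + 20 = 40.

40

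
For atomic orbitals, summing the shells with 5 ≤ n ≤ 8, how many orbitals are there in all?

Shell n has n² orbitals: 5²=25 + 6²=36 + 7²=49 + 8²=64 = 174 orbitals.

174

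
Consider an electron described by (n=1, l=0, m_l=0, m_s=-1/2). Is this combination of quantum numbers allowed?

n = 1 is a positive integer. l = 0 satisfies 0 ≤ l ≤ n−1 = 0. m_l = 0 lies in the range −l … +l (here 0). m_s = -1/2 is one of ±1/2.
All four constraints are satisfied.

Yes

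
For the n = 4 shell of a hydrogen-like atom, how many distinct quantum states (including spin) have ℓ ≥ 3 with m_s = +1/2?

For n = 4, ℓ ranges over 0 … 3.
Per ℓ-value: ℓ=3 → 7.
Orbitals: 7. With m_s fixed to a single value there is one state per orbital, giving 7 states.

7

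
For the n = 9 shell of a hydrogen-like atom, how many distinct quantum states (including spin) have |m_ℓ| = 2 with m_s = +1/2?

The (ℓ, m_ℓ) pairs meeting |m_ℓ| = 2 give: ℓ=2 → 2; ℓ=3 → 2; ℓ=4 → 2; ℓ=5 → 2; ℓ=6 → 2; ℓ=7 → 2; ℓ=8 → 2.
Orbitals: 2 + 2 + 2 + 2 + 2 + 2 + 2 = 14. With m_s fixed to a single value there is one state per orbital, giving 14 states.

14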